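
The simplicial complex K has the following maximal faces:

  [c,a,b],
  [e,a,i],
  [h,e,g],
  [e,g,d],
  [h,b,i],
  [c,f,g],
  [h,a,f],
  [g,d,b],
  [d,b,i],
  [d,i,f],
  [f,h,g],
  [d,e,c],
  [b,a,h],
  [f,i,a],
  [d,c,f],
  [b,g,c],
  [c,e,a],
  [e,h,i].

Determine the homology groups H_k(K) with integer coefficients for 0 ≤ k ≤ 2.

Order the vertices as a < b < c < d < e < f < g < h < i. Listing each simplex with vertices in this order, K has dimension 2 with simplices:

  0-simplices (9): a, b, c, d, e, f, g, h, i
  1-simplices (27): ab, ac, ae, af, ah, ai, bc, bd, bg, bh, bi, cd, ce, cf, cg, de, df, dg, di, eg, eh, ei, fg, fh, fi, gh, hi
  2-simplices (18): abc, abh, ace, aei, afh, afi, bcg, bdg, bdi, bhi, cde, cdf, cfg, deg, dfi, egh, ehi, fgh

so the chain groups are C_0 ≅ Z^9, C_1 ≅ Z^27, C_2 ≅ Z^18.

∂_1: C_1 → C_0 is given by ∂[p,q] = [q] − [p]. For instance
  ∂cf = f − c.
The resulting 9×27 matrix has rank 8, and its Smith normal form has invariant factors (1,1,1,1,1,1,1,1).

∂_2: C_2 → C_1 maps a triangle to the signed sum of its edges. For instance
  ∂cdf = df − cf + cd,
  ∂abc = bc − ac + ab.
The resulting 27×18 matrix has rank 18, and its Smith normal form has invariant factors (1,1,1,1,1,1,1,1,1,1,1,1,1,1,1,1,1,2).

From H_k ≅ ker(∂_k) / im(∂_{k+1}) we obtain:

  H_0: rank C_0 − rank ∂_1 = 9 − 8 = 1, and the invariant factors of ∂_1 are all 1, so H_0 = Z.
  H_1: rank ker ∂_1 − rank ∂_2 = (27 − 8) − 18 = 1, and ∂_2 has invariant factor 2 > 1, so H_1 = Z ⊕ Z/2.
  H_2: rank ker ∂_2 − rank ∂_3 = (18 − 18) − 0 = 0, and there is no ∂_3, so H_2 = 0.

H_0 = Z,  H_1 = Z ⊕ Z/2,  H_2 = 0.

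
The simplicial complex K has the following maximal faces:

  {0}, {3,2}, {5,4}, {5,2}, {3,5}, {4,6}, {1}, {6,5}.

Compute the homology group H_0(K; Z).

H_0 = Z^3.

We work with the vertex ordering 0 < 1 < 2 < 3 < 4 < 5 < 6. The simplices of K, each written with vertices in increasing order, are:

  0-simplices (7): [0], [1], [2], [3], [4], [5], [6]
  1-simplices (6): [2,3], [2,5], [3,5], [4,5], [4,6], [5,6]

giving chain groups C_0 ≅ Z^7, C_1 ≅ Z^6.

∂_1: C_1 → C_0 sends each edge [p,q] (with p < q) to q − p. For instance
  ∂[3,5] = [5] − [3].
This gives a 7×6 integer matrix of rank 4; reducing to Smith normal form yields diagonal entries (1,1,1,1).

Reading off H_k = ker ∂_k / im ∂_{k+1}:

  H_0: rank C_0 − rank ∂_1 = 7 − 4 = 3, and the invariant factors of ∂_1 are all 1, so H_0 ≅ Z^3.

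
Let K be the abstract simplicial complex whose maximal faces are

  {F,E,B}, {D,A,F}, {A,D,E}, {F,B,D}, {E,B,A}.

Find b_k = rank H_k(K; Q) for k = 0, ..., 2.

Fix the vertex order A < B < D < E < F and write every simplex with vertices in increasing order. Then dim K = 2 and the simplices of K are:

  0-simplices (5): A, B, D, E, F
  1-simplices (10): AB, AD, AE, AF, BD, BE, BF, DE, DF, EF
  2-simplices (5): ABE, ADE, ADF, BDF, BEF

giving chain groups C_0 ≅ Z^5, C_1 ≅ Z^10, C_2 ≅ Z^5.

The boundary map ∂_1: C_1 → C_0 is given by ∂[p,q] = [q] − [p]. For instance
  ∂DE = E − D.
This gives a 5×10 integer matrix of rank 4; reducing to Smith normal form yields diagonal entries (1,1,1,1).

The boundary map ∂_2: C_2 → C_1 maps a triangle to the signed sum of its edges. For instance
  ∂BEF = EF − BF + BE,
  ∂ADF = DF − AF + AD.
The 10×5 boundary matrix has rank 5 and Smith normal form diag(1,1,1,1,1).

From H_k ≅ ker(∂_k) / im(∂_{k+1}) we obtain:

  H_0: rank C_0 − rank ∂_1 = 5 − 4 = 1, and the invariant factors of ∂_1 are all 1, so H_0 ≅ Z.
  H_1: rank ker ∂_1 − rank ∂_2 = (10 − 4) − 5 = 1, and the invariant factors of ∂_2 are all 1, so H_1 ≅ Z.
  H_2: rank ker ∂_2 − rank ∂_3 = (5 − 5) − 0 = 0, and there is no ∂_3, so H_2 ≅ 0.

As a check, the Euler characteristic is 5 − 10 + 5 = 0, which agrees with 1 − 1 + 0 = 0.

Hence the Betti numbers are b_0 = 1, b_1 = 1, b_2 = 0.

b_0 = 1, b_1 = 1, b_2 = 0.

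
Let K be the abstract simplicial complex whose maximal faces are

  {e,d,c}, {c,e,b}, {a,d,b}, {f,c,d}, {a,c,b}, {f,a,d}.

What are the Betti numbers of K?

Fix the vertex order a < b < c < d < e < f and write every simplex with vertices in increasing order. Then dim K = 2 and the simplices of K are:

  0-simplices (6): a, b, c, d, e, f
  1-simplices (12): ab, ac, ad, af, bc, bd, be, cd, ce, cf, de, df
  2-simplices (6): abc, abd, adf, bce, cde, cdf

Hence C_0 ≅ Z^6, C_1 ≅ Z^12, C_2 ≅ Z^6.

The boundary map ∂_1: C_1 → C_0 sends each edge [p,q] (with p < q) to q − p. For instance
  ∂ce = e − c.
As a 6×12 matrix over Z this has rank 5, with invariant factors (1,1,1,1,1).

Boundary ∂_2: C_2 → C_1 acts by ∂[p,q,r] = [q,r] − [p,r] + [p,q]. For instance
  ∂bce = ce − be + bc,
  ∂cde = de − ce + cd.
This gives a 12×6 integer matrix of rank 6; reducing to Smith normal form yields diagonal entries (1,1,1,1,1,1).

Now H_k = ker ∂_k / im ∂_{k+1}, so:

  H_0: rank C_0 − rank ∂_1 = 6 − 5 = 1, and the invariant factors of ∂_1 are all 1, so H_0 ≅ Z.
  H_1: rank ker ∂_1 − rank ∂_2 = (12 − 5) − 6 = 1, and the invariant factors of ∂_2 are all 1, so H_1 ≅ Z.
  H_2: rank ker ∂_2 − rank ∂_3 = (6 − 6) − 0 = 0, and there is no ∂_3, so H_2 ≅ 0.

Hence the Betti numbers are b_0 = 1, b_1 = 1, b_2 = 0.

b_0 = 1, b_1 = 1, b_2 = 0.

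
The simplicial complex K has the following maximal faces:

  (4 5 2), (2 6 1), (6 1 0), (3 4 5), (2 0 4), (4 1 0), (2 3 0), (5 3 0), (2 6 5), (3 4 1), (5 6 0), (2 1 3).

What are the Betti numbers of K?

We work with the vertex ordering 0 < 1 < 2 < 3 < 4 < 5 < 6. The simplices of K, each written with vertices in increasing order, are:

  0-simplices (7): [0], [1], [2], [3], [4], [5], [6]
  1-simplices (18): [0,1], [0,2], [0,3], [0,4], [0,5], [0,6], [1,2], [1,3], [1,4], [1,6], [2,3], [2,4], [2,5], [2,6], [3,4], [3,5], [4,5], [5,6]
  2-simplices (12): [0,1,4], [0,1,6], [0,2,3], [0,2,4], [0,3,5], [0,5,6], [1,2,3], [1,2,6], [1,3,4], [2,4,5], [2,5,6], [3,4,5]

Hence C_0 ≅ Z^7, C_1 ≅ Z^18, C_2 ≅ Z^12.

The boundary map ∂_1: C_1 → C_0 is given by ∂[p,q] = [q] − [p].
The 7×18 boundary matrix has rank 6 and Smith normal form diag(1,1,1,1,1,1).

∂_2: C_2 → C_1 sends each 2-simplex [p,q,r] to [q,r] − [p,r] + [p,q]. For instance
  ∂[0,1,6] = [1,6] − [0,6] + [0,1],
  ∂[0,3,5] = [3,5] − [0,5] + [0,3].
This gives a 18×12 integer matrix of rank 12; reducing to Smith normal form yields diagonal entries (1,1,1,1,1,1,1,1,1,1,1,2).

Now H_k = ker ∂_k / im ∂_{k+1}, so:

  H_0: rank C_0 − rank ∂_1 = 7 − 6 = 1, and the invariant factors of ∂_1 are all 1, so H_0 = Z.
  H_1: rank ker ∂_1 − rank ∂_2 = (18 − 6) − 12 = 0, and ∂_2 has invariant factor 2 > 1, so H_1 = Z/2Z.
  H_2: rank ker ∂_2 − rank ∂_3 = (12 − 12) − 0 = 0, and there is no ∂_3, so H_2 = 0.

As a check, the Euler characteristic is 7 − 18 + 12 = 1, which agrees with 1 − 0 + 0 = 1.
(K is a triangulation of the real projective plane RP^2.)

Hence the Betti numbers are b_0 = 1, b_1 = 0, b_2 = 0.

b_0 = 1, b_1 = 0, b_2 = 0.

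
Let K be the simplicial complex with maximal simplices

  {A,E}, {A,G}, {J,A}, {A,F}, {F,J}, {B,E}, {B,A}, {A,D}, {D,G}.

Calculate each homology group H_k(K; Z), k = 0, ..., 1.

We work with the vertex ordering A < B < D < E < F < G < J. The simplices of K, each written with vertices in increasing order, are:

  0-simplices (7): A, B, D, E, F, G, J
  1-simplices (9): AB, AD, AE, AF, AG, AJ, BE, DG, FJ

so the chain groups are C_0 ≅ Z^7, C_1 ≅ Z^9.

Boundary ∂_1: C_1 → C_0 maps an edge to its endpoints' difference, ∂[p,q] = q − p. For instance
  ∂AJ = J − A.
As a 7×9 matrix over Z this has rank 6, with invariant factors (1,1,1,1,1,1).

Now H_k = ker ∂_k / im ∂_{k+1}, so:

  H_0: rank C_0 − rank ∂_1 = 7 − 6 = 1, and the invariant factors of ∂_1 are all 1, so H_0 = Z.
  H_1: rank ker ∂_1 − rank ∂_2 = (9 − 6) − 0 = 3, and there is no ∂_2, so H_1 = Z^3.

H_0 ≅ Z,  H_1 ≅ Z^3.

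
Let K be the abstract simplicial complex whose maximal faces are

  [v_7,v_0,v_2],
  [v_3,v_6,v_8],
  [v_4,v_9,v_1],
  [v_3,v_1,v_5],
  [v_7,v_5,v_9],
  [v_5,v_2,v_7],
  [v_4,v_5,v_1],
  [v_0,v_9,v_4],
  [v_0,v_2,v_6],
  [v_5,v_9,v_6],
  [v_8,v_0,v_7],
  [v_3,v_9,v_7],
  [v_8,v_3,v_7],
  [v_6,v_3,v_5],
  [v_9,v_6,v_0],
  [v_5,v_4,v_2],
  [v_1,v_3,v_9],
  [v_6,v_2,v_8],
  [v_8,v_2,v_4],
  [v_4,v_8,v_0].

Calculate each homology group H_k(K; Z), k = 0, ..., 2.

We work with the vertex ordering v_0 < v_1 < v_2 < v_3 < v_4 < v_5 < v_6 < v_7 < v_8 < v_9. The simplices of K, each written with vertices in increasing order, are:

  0-simplices (10): [v_0], [v_1], [v_2], [v_3], [v_4], [v_5], [v_6], [v_7], [v_8], [v_9]
  1-simplices (30): (30 of them)
  2-simplices (20): (20 of them)

Hence C_0 ≅ Z^10, C_1 ≅ Z^30, C_2 ≅ Z^20.

The boundary map ∂_1: C_1 → C_0 maps an edge to its endpoints' difference, ∂[p,q] = q − p. For instance
  ∂[v_3,v_5] = [v_5] − [v_3].
This gives a 10×30 integer matrix of rank 9; reducing to Smith normal form yields diagonal entries (1,1,1,1,1,1,1,1,1).

Boundary ∂_2: C_2 → C_1 sends each 2-simplex [p,q,r] to [q,r] − [p,r] + [p,q]. For instance
  ∂[v_0,v_2,v_7] = [v_2,v_7] − [v_0,v_7] + [v_0,v_2],
  ∂[v_0,v_7,v_8] = [v_7,v_8] − [v_0,v_8] + [v_0,v_7].
The resulting 30×20 matrix has rank 20, and its Smith normal form has invariant factors (1,1,1,1,1,1,1,1,1,1,1,1,1,1,1,1,1,1,1,2).

Now H_k = ker ∂_k / im ∂_{k+1}, so:

  H_0: rank C_0 − rank ∂_1 = 10 − 9 = 1, and the invariant factors of ∂_1 are all 1, so H_0 ≅ Z.
  H_1: rank ker ∂_1 − rank ∂_2 = (30 − 9) − 20 = 1, and ∂_2 has invariant factor 2 > 1, so H_1 ≅ Z ⊕ Z/2.
  H_2: rank ker ∂_2 − rank ∂_3 = (20 − 20) − 0 = 0, and there is no ∂_3, so H_2 ≅ 0.

(K is a triangulation of the Klein bottle.)

H_0 = Z,  H_1 = Z ⊕ Z/2,  H_2 = 0.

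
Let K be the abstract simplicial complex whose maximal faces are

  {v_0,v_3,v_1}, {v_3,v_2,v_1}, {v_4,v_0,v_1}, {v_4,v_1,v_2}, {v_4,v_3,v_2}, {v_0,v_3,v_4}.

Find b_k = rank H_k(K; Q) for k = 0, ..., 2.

K has 5 vertices, 9 edges, 6 triangles.
rank ∂_0 = 0, rank ∂_1 = 4 ⇒ b_0 = 5 − 0 − 4 = 1; all invariant factors of ∂_1 are 1 so no torsion. So H_0 ≅ Z.
rank ∂_1 = 4, rank ∂_2 = 5 ⇒ b_1 = 9 − 4 − 5 = 0; all invariant factors of ∂_2 are 1 so no torsion. So H_1 ≅ 0.
rank ∂_2 = 5, rank ∂_3 = 0 ⇒ b_2 = 6 − 5 − 0 = 1. So H_2 ≅ Z.

b_0 = 1, b_1 = 0, b_2 = 1.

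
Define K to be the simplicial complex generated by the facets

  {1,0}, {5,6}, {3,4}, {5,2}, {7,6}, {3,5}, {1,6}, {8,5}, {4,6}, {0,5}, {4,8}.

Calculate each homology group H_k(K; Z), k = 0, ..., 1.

H_0 = Z,  H_1 = Z^3.

Order the vertices as 0 < 1 < 2 < 3 < 4 < 5 < 6 < 7 < 8. Listing each simplex with vertices in this order, K has dimension 1 with simplices:

  0-simplices (9): [0], [1], [2], [3], [4], [5], [6], [7], [8]
  1-simplices (11): [0,1], [0,5], [1,6], [2,5], [3,4], [3,5], [4,6], [4,8], [5,6], [5,8], [6,7]

giving chain groups C_0 ≅ Z^9, C_1 ≅ Z^11.

Boundary ∂_1: C_1 → C_0 is given by ∂[p,q] = [q] − [p]. For instance
  ∂[3,4] = [4] − [3].
The resulting 9×11 matrix has rank 8, and its Smith normal form has invariant factors (1,1,1,1,1,1,1,1).

From H_k ≅ ker(∂_k) / im(∂_{k+1}) we obtain:

  H_0: rank C_0 − rank ∂_1 = 9 − 8 = 1, and the invariant factors of ∂_1 are all 1, so H_0 = Z.
  H_1: rank ker ∂_1 − rank ∂_2 = (11 − 8) − 0 = 3, and there is no ∂_2, so H_1 = Z^3.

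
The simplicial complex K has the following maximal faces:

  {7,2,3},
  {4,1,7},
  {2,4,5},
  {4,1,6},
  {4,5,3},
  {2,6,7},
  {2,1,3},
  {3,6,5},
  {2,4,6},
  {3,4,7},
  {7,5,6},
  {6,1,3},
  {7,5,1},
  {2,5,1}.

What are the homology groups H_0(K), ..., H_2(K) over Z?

Take the total order 1 < 2 < 3 < 4 < 5 < 6 < 7 on the vertex set. Then K (dimension 2) consists of the simplices:

  0-simplices (7): [1], [2], [3], [4], [5], [6], [7]
  1-simplices (21): [1,2], [1,3], [1,4], [1,5], [1,6], [1,7], [2,3], [2,4], [2,5], [2,6], [2,7], [3,4], [3,5], [3,6], [3,7], [4,5], [4,6], [4,7], [5,6], [5,7], [6,7]
  2-simplices (14): [1,2,3], [1,2,5], [1,3,6], [1,4,6], [1,4,7], [1,5,7], [2,3,7], [2,4,5], [2,4,6], [2,6,7], [3,4,5], [3,4,7], [3,5,6], [5,6,7]

so the chain groups are C_0 ≅ Z^7, C_1 ≅ Z^21, C_2 ≅ Z^14.

Boundary ∂_1: C_1 → C_0 maps an edge to its endpoints' difference, ∂[p,q] = q − p. For instance
  ∂[1,3] = [3] − [1].
The resulting 7×21 matrix has rank 6, and its Smith normal form has invariant factors (1,1,1,1,1,1).

Boundary ∂_2: C_2 → C_1 sends each 2-simplex [p,q,r] to [q,r] − [p,r] + [p,q]. For instance
  ∂[5,6,7] = [6,7] − [5,7] + [5,6],
  ∂[1,2,3] = [2,3] − [1,3] + [1,2].
The resulting 21×14 matrix has rank 13, and its Smith normal form has invariant factors (1,1,1,1,1,1,1,1,1,1,1,1,1).

Reading off H_k = ker ∂_k / im ∂_{k+1}:

  H_0: rank C_0 − rank ∂_1 = 7 − 6 = 1, and the invariant factors of ∂_1 are all 1, so H_0 = Z.
  H_1: rank ker ∂_1 − rank ∂_2 = (21 − 6) − 13 = 2, and the invariant factors of ∂_2 are all 1, so H_1 = Z^2.
  H_2: rank ker ∂_2 − rank ∂_3 = (14 − 13) − 0 = 1, and there is no ∂_3, so H_2 = Z.

H_0 ≅ Z,  H_1 ≅ Z^2,  H_2 ≅ Z.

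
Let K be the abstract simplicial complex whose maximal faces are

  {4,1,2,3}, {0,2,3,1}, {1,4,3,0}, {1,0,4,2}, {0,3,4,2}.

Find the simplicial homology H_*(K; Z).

H_0 = Z,  H_1 = 0,  H_2 = 0,  H_3 = Z.

Take the total order 0 < 1 < 2 < 3 < 4 on the vertex set. Then K (dimension 3) consists of the simplices:

  0-simplices (5): [0], [1], [2], [3], [4]
  1-simplices (10): [0,1], [0,2], [0,3], [0,4], [1,2], [1,3], [1,4], [2,3], [2,4], [3,4]
  2-simplices (10): [0,1,2], [0,1,3], [0,1,4], [0,2,3], [0,2,4], [0,3,4], [1,2,3], [1,2,4], [1,3,4], [2,3,4]
  3-simplices (5): [0,1,2,3], [0,1,2,4], [0,1,3,4], [0,2,3,4], [1,2,3,4]

Hence C_0 ≅ Z^5, C_1 ≅ Z^10, C_2 ≅ Z^10, C_3 ≅ Z^5.

∂_1: C_1 → C_0 sends each edge [p,q] (with p < q) to q − p.
The 5×10 boundary matrix has rank 4 and Smith normal form diag(1,1,1,1).

The boundary map ∂_2: C_2 → C_1 acts by ∂[p,q,r] = [q,r] − [p,r] + [p,q]. For instance
  ∂[0,2,4] = [2,4] − [0,4] + [0,2],
  ∂[0,1,2] = [1,2] − [0,2] + [0,1].
The resulting 10×10 matrix has rank 6, and its Smith normal form has invariant factors (1,1,1,1,1,1).

Boundary ∂_3: C_3 → C_2 sends each 3-simplex σ to the alternating sum Σ_i (−1)^i (σ with its i-th vertex removed). For instance
  ∂[0,1,2,3] = [1,2,3] − [0,2,3] + [0,1,3] − [0,1,2],
  ∂[0,1,3,4] = [1,3,4] − [0,3,4] + [0,1,4] − [0,1,3].
The resulting 10×5 matrix has rank 4, and its Smith normal form has invariant factors (1,1,1,1).

Computing H_k = (kernel of ∂_k) / (image of ∂_{k+1}):

  H_0: rank C_0 − rank ∂_1 = 5 − 4 = 1, and the invariant factors of ∂_1 are all 1, so H_0 = Z.
  H_1: rank ker ∂_1 − rank ∂_2 = (10 − 4) − 6 = 0, and the invariant factors of ∂_2 are all 1, so H_1 = 0.
  H_2: rank ker ∂_2 − rank ∂_3 = (10 − 6) − 4 = 0, and the invariant factors of ∂_3 are all 1, so H_2 = 0.
  H_3: rank ker ∂_3 − rank ∂_4 = (5 − 4) − 0 = 1, and there is no ∂_4, so H_3 = Z.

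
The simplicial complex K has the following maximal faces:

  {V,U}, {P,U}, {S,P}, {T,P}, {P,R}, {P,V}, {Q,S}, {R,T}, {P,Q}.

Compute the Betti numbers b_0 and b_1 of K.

b_0 = 1, b_1 = 3.

Take the total order P < Q < R < S < T < U < V on the vertex set. Then K (dimension 1) consists of the simplices:

  0-simplices (7): P, Q, R, S, T, U, V
  1-simplices (9): PQ, PR, PS, PT, PU, PV, QS, RT, UV

giving chain groups C_0 ≅ Z^7, C_1 ≅ Z^9.

Boundary ∂_1: C_1 → C_0 is given by ∂[p,q] = [q] − [p].
As a 7×9 matrix over Z this has rank 6, with invariant factors (1,1,1,1,1,1).

Now H_k = ker ∂_k / im ∂_{k+1}, so:

  H_0: rank C_0 − rank ∂_1 = 7 − 6 = 1, and the invariant factors of ∂_1 are all 1, so H_0 = Z.
  H_1: rank ker ∂_1 − rank ∂_2 = (9 − 6) − 0 = 3, and there is no ∂_2, so H_1 = Z^3.

As a check, the Euler characteristic is 7 − 9 = -2, which agrees with 1 − 3 = -2.

Hence the Betti numbers are b_0 = 1, b_1 = 3.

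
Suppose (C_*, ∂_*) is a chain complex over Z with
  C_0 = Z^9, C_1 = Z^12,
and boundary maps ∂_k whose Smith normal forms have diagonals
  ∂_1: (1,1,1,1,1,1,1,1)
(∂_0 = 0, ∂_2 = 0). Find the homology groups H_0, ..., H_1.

H_0: b_0 = 9 − 0 − 8 = 1; torsion from ∂_1 factors > 1: none. So H_0 ≅ Z.
H_1: b_1 = 12 − 8 − 0 = 4; torsion from ∂_2 factors > 1: none. So H_1 ≅ Z^4.

H_0 ≅ Z,  H_1 ≅ Z^4.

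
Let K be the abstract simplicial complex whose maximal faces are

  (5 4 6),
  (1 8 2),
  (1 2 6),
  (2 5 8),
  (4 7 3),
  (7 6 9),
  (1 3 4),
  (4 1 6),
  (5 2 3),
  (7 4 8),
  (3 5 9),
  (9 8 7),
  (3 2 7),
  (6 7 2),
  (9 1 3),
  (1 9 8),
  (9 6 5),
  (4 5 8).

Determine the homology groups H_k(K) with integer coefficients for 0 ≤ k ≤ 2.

Order the vertices as 1 < 2 < 3 < 4 < 5 < 6 < 7 < 8 < 9. Listing each simplex with vertices in this order, K has dimension 2 with simplices:

  0-simplices (9): [1], [2], [3], [4], [5], [6], [7], [8], [9]
  1-simplices (27): (27 of them)
  2-simplices (18): [1,2,6], [1,2,8], [1,3,4], [1,3,9], [1,4,6], [1,8,9], [2,3,5], [2,3,7], [2,5,8], [2,6,7], [3,4,7], [3,5,9], [4,5,6], [4,5,8], [4,7,8], [5,6,9], [6,7,9], [7,8,9]

giving chain groups C_0 ≅ Z^9, C_1 ≅ Z^27, C_2 ≅ Z^18.

The boundary map ∂_1: C_1 → C_0 sends each edge [p,q] (with p < q) to q − p. For instance
  ∂[7,9] = [9] − [7].
The 9×27 boundary matrix has rank 8 and Smith normal form diag(1,1,1,1,1,1,1,1).

∂_2: C_2 → C_1 sends each 2-simplex [p,q,r] to [q,r] − [p,r] + [p,q]. For instance
  ∂[4,5,6] = [5,6] − [4,6] + [4,5],
  ∂[1,2,6] = [2,6] − [1,6] + [1,2].
The resulting 27×18 matrix has rank 17, and its Smith normal form has invariant factors (1,1,1,1,1,1,1,1,1,1,1,1,1,1,1,1,1).

Reading off H_k = ker ∂_k / im ∂_{k+1}:

  H_0: rank C_0 − rank ∂_1 = 9 − 8 = 1, and the invariant factors of ∂_1 are all 1, so H_0 = Z.
  H_1: rank ker ∂_1 − rank ∂_2 = (27 − 8) − 17 = 2, and the invariant factors of ∂_2 are all 1, so H_1 = Z^2.
  H_2: rank ker ∂_2 − rank ∂_3 = (18 − 17) − 0 = 1, and there is no ∂_3, so H_2 = Z.

As a check, the Euler characteristic is 9 − 27 + 18 = 0, which agrees with 1 − 2 + 1 = 0.

H_0 = Z,  H_1 = Z^2,  H_2 = Z.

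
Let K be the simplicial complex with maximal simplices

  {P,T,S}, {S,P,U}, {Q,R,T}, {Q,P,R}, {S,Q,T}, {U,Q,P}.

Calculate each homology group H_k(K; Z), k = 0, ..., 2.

H_0 = Z,  H_1 = Z,  H_2 = 0.

K has 6 vertices, 12 edges, 6 triangles.
rank ∂_0 = 0, rank ∂_1 = 5 ⇒ b_0 = 6 − 0 − 5 = 1; all invariant factors of ∂_1 are 1 so no torsion. So H_0 ≅ Z.
rank ∂_1 = 5, rank ∂_2 = 6 ⇒ b_1 = 12 − 5 − 6 = 1; all invariant factors of ∂_2 are 1 so no torsion. So H_1 ≅ Z.
rank ∂_2 = 6, rank ∂_3 = 0 ⇒ b_2 = 6 − 6 − 0 = 0. So H_2 ≅ 0.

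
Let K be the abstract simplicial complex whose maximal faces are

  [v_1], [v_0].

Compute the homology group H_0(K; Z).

We work with the vertex ordering v_0 < v_1. The simplices of K, each written with vertices in increasing order, are:

  0-simplices (2): [v_0], [v_1]

so the chain groups are C_0 ≅ Z^2.

Computing H_k = (kernel of ∂_k) / (image of ∂_{k+1}):

  H_0: rank C_0 − rank ∂_1 = 2 − 0 = 2, and there is no ∂_1, so H_0 = Z^2.

(K is a triangulation of a set of 2 points.)

H_0 = Z^2.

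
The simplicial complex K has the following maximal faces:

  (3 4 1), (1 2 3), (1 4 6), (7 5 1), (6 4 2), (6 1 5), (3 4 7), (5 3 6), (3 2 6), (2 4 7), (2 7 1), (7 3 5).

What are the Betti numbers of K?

b_0 = 1, b_1 = 0, b_2 = 0.

K has 7 vertices, 18 edges, 12 triangles.
rank ∂_0 = 0, rank ∂_1 = 6 ⇒ b_0 = 7 − 0 − 6 = 1; all invariant factors of ∂_1 are 1 so no torsion. So H_0 ≅ Z.
rank ∂_1 = 6, rank ∂_2 = 12 ⇒ b_1 = 18 − 6 − 12 = 0; ∂_2 has invariant factor(s) [2] giving torsion. So H_1 ≅ Z/2.
rank ∂_2 = 12, rank ∂_3 = 0 ⇒ b_2 = 12 − 12 − 0 = 0. So H_2 ≅ 0.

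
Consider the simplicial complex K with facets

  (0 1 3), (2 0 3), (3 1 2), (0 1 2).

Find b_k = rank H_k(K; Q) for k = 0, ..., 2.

b_0 = 1, b_1 = 0, b_2 = 1.

We work with the vertex ordering 0 < 1 < 2 < 3. The simplices of K, each written with vertices in increasing order, are:

  0-simplices (4): [0], [1], [2], [3]
  1-simplices (6): [0,1], [0,2], [0,3], [1,2], [1,3], [2,3]
  2-simplices (4): [0,1,2], [0,1,3], [0,2,3], [1,2,3]

Hence C_0 ≅ Z^4, C_1 ≅ Z^6, C_2 ≅ Z^4.

Boundary ∂_1: C_1 → C_0 is given by ∂[p,q] = [q] − [p]. For instance
  ∂[1,2] = [2] − [1].
This gives a 4×6 integer matrix of rank 3; reducing to Smith normal form yields diagonal entries (1,1,1).

∂_2: C_2 → C_1 acts by ∂[p,q,r] = [q,r] − [p,r] + [p,q]. For instance
  ∂[0,1,2] = [1,2] − [0,2] + [0,1],
  ∂[0,1,3] = [1,3] − [0,3] + [0,1].
The 6×4 boundary matrix has rank 3 and Smith normal form diag(1,1,1).

From H_k ≅ ker(∂_k) / im(∂_{k+1}) we obtain:

  H_0: rank C_0 − rank ∂_1 = 4 − 3 = 1, and the invariant factors of ∂_1 are all 1, so H_0 = Z.
  H_1: rank ker ∂_1 − rank ∂_2 = (6 − 3) − 3 = 0, and the invariant factors of ∂_2 are all 1, so H_1 = 0.
  H_2: rank ker ∂_2 − rank ∂_3 = (4 − 3) − 0 = 1, and there is no ∂_3, so H_2 = Z.

(K is a triangulation of the 2-sphere S^2.)

Hence the Betti numbers are b_0 = 1, b_1 = 0, b_2 = 1.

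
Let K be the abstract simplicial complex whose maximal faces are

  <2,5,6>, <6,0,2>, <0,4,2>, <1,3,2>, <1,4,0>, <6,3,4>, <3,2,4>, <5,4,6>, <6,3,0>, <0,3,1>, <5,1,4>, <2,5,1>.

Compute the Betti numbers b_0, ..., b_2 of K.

b_0 = 1, b_1 = 0, b_2 = 0.

Take the total order 0 < 1 < 2 < 3 < 4 < 5 < 6 on the vertex set. Then K (dimension 2) consists of the simplices:

  0-simplices (7): [0], [1], [2], [3], [4], [5], [6]
  1-simplices (18): [0,1], [0,2], [0,3], [0,4], [0,6], [1,2], [1,3], [1,4], [1,5], [2,3], [2,4], [2,5], [2,6], [3,4], [3,6], [4,5], [4,6], [5,6]
  2-simplices (12): [0,1,3], [0,1,4], [0,2,4], [0,2,6], [0,3,6], [1,2,3], [1,2,5], [1,4,5], [2,3,4], [2,5,6], [3,4,6], [4,5,6]

giving chain groups C_0 ≅ Z^7, C_1 ≅ Z^18, C_2 ≅ Z^12.

∂_1: C_1 → C_0 sends each edge [p,q] (with p < q) to q − p.
This gives a 7×18 integer matrix of rank 6; reducing to Smith normal form yields diagonal entries (1,1,1,1,1,1).

The boundary map ∂_2: C_2 → C_1 acts by ∂[p,q,r] = [q,r] − [p,r] + [p,q]. For instance
  ∂[1,4,5] = [4,5] − [1,5] + [1,4],
  ∂[1,2,5] = [2,5] − [1,5] + [1,2].
As a 18×12 matrix over Z this has rank 12, with invariant factors (1,1,1,1,1,1,1,1,1,1,1,2).

Now H_k = ker ∂_k / im ∂_{k+1}, so:

  H_0: rank C_0 − rank ∂_1 = 7 − 6 = 1, and the invariant factors of ∂_1 are all 1, so H_0 = Z.
  H_1: rank ker ∂_1 − rank ∂_2 = (18 − 6) − 12 = 0, and ∂_2 has invariant factor 2 > 1, so H_1 = Z/2.
  H_2: rank ker ∂_2 − rank ∂_3 = (12 − 12) − 0 = 0, and there is no ∂_3, so H_2 = 0.

Hence the Betti numbers are b_0 = 1, b_1 = 0, b_2 = 0.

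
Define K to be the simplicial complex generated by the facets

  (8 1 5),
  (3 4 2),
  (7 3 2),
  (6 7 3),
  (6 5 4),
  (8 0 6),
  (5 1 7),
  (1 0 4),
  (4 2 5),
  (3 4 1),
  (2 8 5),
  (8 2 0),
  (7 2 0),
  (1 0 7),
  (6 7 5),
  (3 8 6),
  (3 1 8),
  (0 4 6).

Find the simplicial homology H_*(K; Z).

H_0 = Z,  H_1 = Z^2,  H_2 = Z.

Fix the vertex order 0 < 1 < 2 < 3 < 4 < 5 < 6 < 7 < 8 and write every simplex with vertices in increasing order. Then dim K = 2 and the simplices of K are:

  0-simplices (9): [0], [1], [2], [3], [4], [5], [6], [7], [8]
  1-simplices (27): (27 of them)
  2-simplices (18): [0,1,4], [0,1,7], [0,2,7], [0,2,8], [0,4,6], [0,6,8], [1,3,4], [1,3,8], [1,5,7], [1,5,8], [2,3,4], [2,3,7], [2,4,5], [2,5,8], [3,6,7], [3,6,8], [4,5,6], [5,6,7]

giving chain groups C_0 ≅ Z^9, C_1 ≅ Z^27, C_2 ≅ Z^18.

∂_1: C_1 → C_0 maps an edge to its endpoints' difference, ∂[p,q] = q − p. For instance
  ∂[2,4] = [4] − [2].
This gives a 9×27 integer matrix of rank 8; reducing to Smith normal form yields diagonal entries (1,1,1,1,1,1,1,1).

Boundary ∂_2: C_2 → C_1 acts by ∂[p,q,r] = [q,r] − [p,r] + [p,q]. For instance
  ∂[1,5,7] = [5,7] − [1,7] + [1,5],
  ∂[0,2,8] = [2,8] − [0,8] + [0,2].
This gives a 27×18 integer matrix of rank 17; reducing to Smith normal form yields diagonal entries (1,1,1,1,1,1,1,1,1,1,1,1,1,1,1,1,1).

Now H_k = ker ∂_k / im ∂_{k+1}, so:

  H_0: rank C_0 − rank ∂_1 = 9 − 8 = 1, and the invariant factors of ∂_1 are all 1, so H_0 ≅ Z.
  H_1: rank ker ∂_1 − rank ∂_2 = (27 − 8) − 17 = 2, and the invariant factors of ∂_2 are all 1, so H_1 ≅ Z^2.
  H_2: rank ker ∂_2 − rank ∂_3 = (18 − 17) − 0 = 1, and there is no ∂_3, so H_2 ≅ Z.

(K is a triangulation of the torus T^2.)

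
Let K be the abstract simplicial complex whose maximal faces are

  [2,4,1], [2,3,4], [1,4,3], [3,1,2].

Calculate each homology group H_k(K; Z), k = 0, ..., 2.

H_0 = Z,  H_1 = 0,  H_2 = Z.

K has 4 vertices, 6 edges, 4 triangles.
rank ∂_0 = 0, rank ∂_1 = 3 ⇒ b_0 = 4 − 0 − 3 = 1; all invariant factors of ∂_1 are 1 so no torsion. So H_0 ≅ Z.
rank ∂_1 = 3, rank ∂_2 = 3 ⇒ b_1 = 6 − 3 − 3 = 0; all invariant factors of ∂_2 are 1 so no torsion. So H_1 ≅ 0.
rank ∂_2 = 3, rank ∂_3 = 0 ⇒ b_2 = 4 − 3 − 0 = 1. So H_2 ≅ Z.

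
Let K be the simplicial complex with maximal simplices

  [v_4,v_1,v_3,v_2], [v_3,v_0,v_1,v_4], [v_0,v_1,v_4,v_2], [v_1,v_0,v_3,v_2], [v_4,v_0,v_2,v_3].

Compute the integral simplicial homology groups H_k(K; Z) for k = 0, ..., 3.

K has 5 vertices, 10 edges, 10 triangles, 5 3-simplices.
rank ∂_0 = 0, rank ∂_1 = 4 ⇒ b_0 = 5 − 0 − 4 = 1; all invariant factors of ∂_1 are 1 so no torsion. So H_0 ≅ Z.
rank ∂_1 = 4, rank ∂_2 = 6 ⇒ b_1 = 10 − 4 − 6 = 0; all invariant factors of ∂_2 are 1 so no torsion. So H_1 ≅ 0.
rank ∂_2 = 6, rank ∂_3 = 4 ⇒ b_2 = 10 − 6 − 4 = 0; all invariant factors of ∂_3 are 1 so no torsion. So H_2 ≅ 0.
rank ∂_3 = 4, rank ∂_4 = 0 ⇒ b_3 = 5 − 4 − 0 = 1. So H_3 ≅ Z.

H_0 ≅ Z,  H_1 = 0,  H_2 = 0,  H_3 ≅ Z.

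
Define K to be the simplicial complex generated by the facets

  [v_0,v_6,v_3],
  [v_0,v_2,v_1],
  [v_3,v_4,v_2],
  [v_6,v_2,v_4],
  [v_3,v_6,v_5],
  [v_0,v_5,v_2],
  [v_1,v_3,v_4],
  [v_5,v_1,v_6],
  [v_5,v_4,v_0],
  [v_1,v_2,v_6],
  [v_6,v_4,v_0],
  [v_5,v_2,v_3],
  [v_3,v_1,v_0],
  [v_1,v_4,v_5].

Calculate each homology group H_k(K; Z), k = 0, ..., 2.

Order the vertices as v_0 < v_1 < v_2 < v_3 < v_4 < v_5 < v_6. Listing each simplex with vertices in this order, K has dimension 2 with simplices:

  0-simplices (7): [v_0], [v_1], [v_2], [v_3], [v_4], [v_5], [v_6]
  1-simplices (21): (21 of them)
  2-simplices (14): (14 of them)

Hence C_0 ≅ Z^7, C_1 ≅ Z^21, C_2 ≅ Z^14.

∂_1: C_1 → C_0 is given by ∂[p,q] = [q] − [p].
This gives a 7×21 integer matrix of rank 6; reducing to Smith normal form yields diagonal entries (1,1,1,1,1,1).

∂_2: C_2 → C_1 acts by ∂[p,q,r] = [q,r] − [p,r] + [p,q]. For instance
  ∂[v_1,v_4,v_5] = [v_4,v_5] − [v_1,v_5] + [v_1,v_4],
  ∂[v_2,v_4,v_6] = [v_4,v_6] − [v_2,v_6] + [v_2,v_4].
The 21×14 boundary matrix has rank 13 and Smith normal form diag(1,1,1,1,1,1,1,1,1,1,1,1,1).

Now H_k = ker ∂_k / im ∂_{k+1}, so:

  H_0: rank C_0 − rank ∂_1 = 7 − 6 = 1, and the invariant factors of ∂_1 are all 1, so H_0 ≅ Z.
  H_1: rank ker ∂_1 − rank ∂_2 = (21 − 6) − 13 = 2, and the invariant factors of ∂_2 are all 1, so H_1 ≅ Z^2.
  H_2: rank ker ∂_2 − rank ∂_3 = (14 − 13) − 0 = 1, and there is no ∂_3, so H_2 ≅ Z.

H_0 = Z,  H_1 = Z^2,  H_2 = Z.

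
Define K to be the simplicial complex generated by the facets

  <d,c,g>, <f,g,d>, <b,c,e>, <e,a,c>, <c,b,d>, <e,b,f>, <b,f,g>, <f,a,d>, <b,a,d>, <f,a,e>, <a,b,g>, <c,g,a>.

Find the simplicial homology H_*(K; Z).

H_0 = Z,  H_1 = Z/2,  H_2 = 0.

Take the total order a < b < c < d < e < f < g on the vertex set. Then K (dimension 2) consists of the simplices:

  0-simplices (7): a, b, c, d, e, f, g
  1-simplices (18): ab, ac, ad, ae, af, ag, bc, bd, be, bf, bg, cd, ce, cg, df, dg, ef, fg
  2-simplices (12): abd, abg, ace, acg, adf, aef, bcd, bce, bef, bfg, cdg, dfg

Hence C_0 ≅ Z^7, C_1 ≅ Z^18, C_2 ≅ Z^12.

The boundary map ∂_1: C_1 → C_0 is given by ∂[p,q] = [q] − [p].
This gives a 7×18 integer matrix of rank 6; reducing to Smith normal form yields diagonal entries (1,1,1,1,1,1).

Boundary ∂_2: C_2 → C_1 acts by ∂[p,q,r] = [q,r] − [p,r] + [p,q]. For instance
  ∂abg = bg − ag + ab,
  ∂aef = ef − af + ae.
As a 18×12 matrix over Z this has rank 12, with invariant factors (1,1,1,1,1,1,1,1,1,1,1,2).

Reading off H_k = ker ∂_k / im ∂_{k+1}:

  H_0: rank C_0 − rank ∂_1 = 7 − 6 = 1, and the invariant factors of ∂_1 are all 1, so H_0 ≅ Z.
  H_1: rank ker ∂_1 − rank ∂_2 = (18 − 6) − 12 = 0, and ∂_2 has invariant factor 2 > 1, so H_1 ≅ Z/2.
  H_2: rank ker ∂_2 − rank ∂_3 = (12 − 12) − 0 = 0, and there is no ∂_3, so H_2 ≅ 0.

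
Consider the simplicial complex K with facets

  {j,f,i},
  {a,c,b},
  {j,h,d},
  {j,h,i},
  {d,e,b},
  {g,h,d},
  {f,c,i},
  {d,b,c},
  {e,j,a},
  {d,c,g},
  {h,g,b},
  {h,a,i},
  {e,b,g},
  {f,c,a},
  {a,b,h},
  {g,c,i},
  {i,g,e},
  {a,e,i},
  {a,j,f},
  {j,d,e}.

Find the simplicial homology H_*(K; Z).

Take the total order a < b < c < d < e < f < g < h < i < j on the vertex set. Then K (dimension 2) consists of the simplices:

  0-simplices (10): a, b, c, d, e, f, g, h, i, j
  1-simplices (30): ab, ac, ae, af, ah, ai, aj, bc, bd, be, bg, bh, cd, cf, cg, ci, de, dg, dh, dj, eg, ei, ej, fi, fj, gh, gi, hi, hj, ij
  2-simplices (20): abc, abh, acf, aei, aej, afj, ahi, bcd, bde, beg, bgh, cdg, cfi, cgi, dej, dgh, dhj, egi, fij, hij

giving chain groups C_0 ≅ Z^10, C_1 ≅ Z^30, C_2 ≅ Z^20.

Boundary ∂_1: C_1 → C_0 maps an edge to its endpoints' difference, ∂[p,q] = q − p.
The resulting 10×30 matrix has rank 9, and its Smith normal form has invariant factors (1,1,1,1,1,1,1,1,1).

The boundary map ∂_2: C_2 → C_1 sends each 2-simplex [p,q,r] to [q,r] − [p,r] + [p,q]. For instance
  ∂dgh = gh − dh + dg,
  ∂bgh = gh − bh + bg.
This gives a 30×20 integer matrix of rank 20; reducing to Smith normal form yields diagonal entries (1,1,1,1,1,1,1,1,1,1,1,1,1,1,1,1,1,1,1,2).

From H_k ≅ ker(∂_k) / im(∂_{k+1}) we obtain:

  H_0: rank C_0 − rank ∂_1 = 10 − 9 = 1, and the invariant factors of ∂_1 are all 1, so H_0 ≅ Z.
  H_1: rank ker ∂_1 − rank ∂_2 = (30 − 9) − 20 = 1, and ∂_2 has invariant factor 2 > 1, so H_1 ≅ Z ⊕ Z/2Z.
  H_2: rank ker ∂_2 − rank ∂_3 = (20 − 20) − 0 = 0, and there is no ∂_3, so H_2 ≅ 0.

H_0 ≅ Z,  H_1 ≅ Z ⊕ Z/2Z,  H_2 = 0.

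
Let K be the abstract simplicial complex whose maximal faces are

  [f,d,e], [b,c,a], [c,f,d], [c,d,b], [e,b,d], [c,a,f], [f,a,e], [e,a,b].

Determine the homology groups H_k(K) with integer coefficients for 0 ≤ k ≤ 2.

H_0 = Z,  H_1 = 0,  H_2 = Z.

We work with the vertex ordering a < b < c < d < e < f. The simplices of K, each written with vertices in increasing order, are:

  0-simplices (6): a, b, c, d, e, f
  1-simplices (12): ab, ac, ae, af, bc, bd, be, cd, cf, de, df, ef
  2-simplices (8): abc, abe, acf, aef, bcd, bde, cdf, def

giving chain groups C_0 ≅ Z^6, C_1 ≅ Z^12, C_2 ≅ Z^8.

Boundary ∂_1: C_1 → C_0 maps an edge to its endpoints' difference, ∂[p,q] = q − p.
This gives a 6×12 integer matrix of rank 5; reducing to Smith normal form yields diagonal entries (1,1,1,1,1).

Boundary ∂_2: C_2 → C_1 sends each 2-simplex [p,q,r] to [q,r] − [p,r] + [p,q]. For instance
  ∂acf = cf − af + ac,
  ∂aef = ef − af + ae.
The resulting 12×8 matrix has rank 7, and its Smith normal form has invariant factors (1,1,1,1,1,1,1).

From H_k ≅ ker(∂_k) / im(∂_{k+1}) we obtain:

  H_0: rank C_0 − rank ∂_1 = 6 − 5 = 1, and the invariant factors of ∂_1 are all 1, so H_0 = Z.
  H_1: rank ker ∂_1 − rank ∂_2 = (12 − 5) − 7 = 0, and the invariant factors of ∂_2 are all 1, so H_1 = 0.
  H_2: rank ker ∂_2 − rank ∂_3 = (8 − 7) − 0 = 1, and there is no ∂_3, so H_2 = Z.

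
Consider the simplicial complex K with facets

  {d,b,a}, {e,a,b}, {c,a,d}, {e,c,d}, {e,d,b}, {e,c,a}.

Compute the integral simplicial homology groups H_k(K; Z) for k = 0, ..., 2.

Order the vertices as a < b < c < d < e. Listing each simplex with vertices in this order, K has dimension 2 with simplices:

  0-simplices (5): a, b, c, d, e
  1-simplices (9): ab, ac, ad, ae, bd, be, cd, ce, de
  2-simplices (6): abd, abe, acd, ace, bde, cde

giving chain groups C_0 ≅ Z^5, C_1 ≅ Z^9, C_2 ≅ Z^6.

∂_1: C_1 → C_0 maps an edge to its endpoints' difference, ∂[p,q] = q − p. For instance
  ∂ce = e − c.
The resulting 5×9 matrix has rank 4, and its Smith normal form has invariant factors (1,1,1,1).

Boundary ∂_2: C_2 → C_1 maps a triangle to the signed sum of its edges. For instance
  ∂abd = bd − ad + ab,
  ∂bde = de − be + bd.
As a 9×6 matrix over Z this has rank 5, with invariant factors (1,1,1,1,1).

From H_k ≅ ker(∂_k) / im(∂_{k+1}) we obtain:

  H_0: rank C_0 − rank ∂_1 = 5 − 4 = 1, and the invariant factors of ∂_1 are all 1, so H_0 ≅ Z.
  H_1: rank ker ∂_1 − rank ∂_2 = (9 − 4) − 5 = 0, and the invariant factors of ∂_2 are all 1, so H_1 ≅ 0.
  H_2: rank ker ∂_2 − rank ∂_3 = (6 − 5) − 0 = 1, and there is no ∂_3, so H_2 ≅ Z.

H_0 = Z,  H_1 = 0,  H_2 = Z.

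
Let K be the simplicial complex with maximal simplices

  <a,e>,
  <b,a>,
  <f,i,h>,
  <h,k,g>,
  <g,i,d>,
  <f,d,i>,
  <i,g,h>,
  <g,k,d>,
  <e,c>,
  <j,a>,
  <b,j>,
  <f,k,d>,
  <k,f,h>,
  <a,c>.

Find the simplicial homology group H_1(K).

H_1 ≅ Z^2.

Fix the vertex order a < b < c < d < e < f < g < h < i < j < k and write every simplex with vertices in increasing order. Then dim K = 2 and the simplices of K are:

  0-simplices (11): a, b, c, d, e, f, g, h, i, j, k
  1-simplices (18): ab, ac, ae, aj, bj, ce, df, dg, di, dk, fh, fi, fk, gh, gi, gk, hi, hk
  2-simplices (8): dfi, dfk, dgi, dgk, fhi, fhk, ghi, ghk

giving chain groups C_0 ≅ Z^11, C_1 ≅ Z^18, C_2 ≅ Z^8.

The boundary map ∂_1: C_1 → C_0 sends each edge [p,q] (with p < q) to q − p.
As a 11×18 matrix over Z this has rank 9, with invariant factors (1,1,1,1,1,1,1,1,1).

Boundary ∂_2: C_2 → C_1 sends each 2-simplex [p,q,r] to [q,r] − [p,r] + [p,q]. For instance
  ∂ghi = hi − gi + gh,
  ∂fhi = hi − fi + fh.
This gives a 18×8 integer matrix of rank 7; reducing to Smith normal form yields diagonal entries (1,1,1,1,1,1,1).

Now H_k = ker ∂_k / im ∂_{k+1}, so:

  H_1: rank ker ∂_1 − rank ∂_2 = (18 − 9) − 7 = 2, and the invariant factors of ∂_2 are all 1, so H_1 ≅ Z^2.

(K is a triangulation of the disjoint union of a wedge of 2 circles and the 2-sphere S^2.)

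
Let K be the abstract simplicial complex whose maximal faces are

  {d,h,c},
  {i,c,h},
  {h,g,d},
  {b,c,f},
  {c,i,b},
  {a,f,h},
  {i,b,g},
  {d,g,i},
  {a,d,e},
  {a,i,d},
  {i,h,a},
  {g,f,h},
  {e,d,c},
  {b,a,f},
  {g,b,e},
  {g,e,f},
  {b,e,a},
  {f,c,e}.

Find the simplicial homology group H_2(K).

H_2 ≅ 0.

Order the vertices as a < b < c < d < e < f < g < h < i. Listing each simplex with vertices in this order, K has dimension 2 with simplices:

  0-simplices (9): a, b, c, d, e, f, g, h, i
  1-simplices (27): ab, ad, ae, af, ah, ai, bc, be, bf, bg, bi, cd, ce, cf, ch, ci, de, dg, dh, di, ef, eg, fg, fh, gh, gi, hi
  2-simplices (18): abe, abf, ade, adi, afh, ahi, bcf, bci, beg, bgi, cde, cdh, cef, chi, dgh, dgi, efg, fgh

so the chain groups are C_0 ≅ Z^9, C_1 ≅ Z^27, C_2 ≅ Z^18.

∂_1: C_1 → C_0 sends each edge [p,q] (with p < q) to q − p.
This gives a 9×27 integer matrix of rank 8; reducing to Smith normal form yields diagonal entries (1,1,1,1,1,1,1,1).

Boundary ∂_2: C_2 → C_1 acts by ∂[p,q,r] = [q,r] − [p,r] + [p,q]. For instance
  ∂cef = ef − cf + ce,
  ∂ade = de − ae + ad.
The resulting 27×18 matrix has rank 18, and its Smith normal form has invariant factors (1,1,1,1,1,1,1,1,1,1,1,1,1,1,1,1,1,2).

From H_k ≅ ker(∂_k) / im(∂_{k+1}) we obtain:

  H_2: rank ker ∂_2 − rank ∂_3 = (18 − 18) − 0 = 0, and there is no ∂_3, so H_2 ≅ 0.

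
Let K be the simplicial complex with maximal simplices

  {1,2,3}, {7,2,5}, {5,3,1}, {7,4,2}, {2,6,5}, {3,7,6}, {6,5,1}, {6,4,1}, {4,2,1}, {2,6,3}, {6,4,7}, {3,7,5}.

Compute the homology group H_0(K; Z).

Take the total order 1 < 2 < 3 < 4 < 5 < 6 < 7 on the vertex set. Then K (dimension 2) consists of the simplices:

  0-simplices (7): [1], [2], [3], [4], [5], [6], [7]
  1-simplices (18): [1,2], [1,3], [1,4], [1,5], [1,6], [2,3], [2,4], [2,5], [2,6], [2,7], [3,5], [3,6], [3,7], [4,6], [4,7], [5,6], [5,7], [6,7]
  2-simplices (12): [1,2,3], [1,2,4], [1,3,5], [1,4,6], [1,5,6], [2,3,6], [2,4,7], [2,5,6], [2,5,7], [3,5,7], [3,6,7], [4,6,7]

giving chain groups C_0 ≅ Z^7, C_1 ≅ Z^18, C_2 ≅ Z^12.

∂_1: C_1 → C_0 is given by ∂[p,q] = [q] − [p]. For instance
  ∂[2,6] = [6] − [2].
As a 7×18 matrix over Z this has rank 6, with invariant factors (1,1,1,1,1,1).

∂_2: C_2 → C_1 acts by ∂[p,q,r] = [q,r] − [p,r] + [p,q]. For instance
  ∂[2,3,6] = [3,6] − [2,6] + [2,3],
  ∂[4,6,7] = [6,7] − [4,7] + [4,6].
As a 18×12 matrix over Z this has rank 12, with invariant factors (1,1,1,1,1,1,1,1,1,1,1,2).

Computing H_k = (kernel of ∂_k) / (image of ∂_{k+1}):

  H_0: rank C_0 − rank ∂_1 = 7 − 6 = 1, and the invariant factors of ∂_1 are all 1, so H_0 ≅ Z.

H_0 ≅ Z.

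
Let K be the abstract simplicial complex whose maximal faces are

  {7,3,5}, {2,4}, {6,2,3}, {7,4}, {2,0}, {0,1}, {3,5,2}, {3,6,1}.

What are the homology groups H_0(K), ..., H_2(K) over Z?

K has 8 vertices, 13 edges, 4 triangles.
rank ∂_0 = 0, rank ∂_1 = 7 ⇒ b_0 = 8 − 0 − 7 = 1; all invariant factors of ∂_1 are 1 so no torsion. So H_0 = Z.
rank ∂_1 = 7, rank ∂_2 = 4 ⇒ b_1 = 13 − 7 − 4 = 2; all invariant factors of ∂_2 are 1 so no torsion. So H_1 = Z^2.
rank ∂_2 = 4, rank ∂_3 = 0 ⇒ b_2 = 4 − 4 − 0 = 0. So H_2 = 0.

H_0 ≅ Z,  H_1 ≅ Z^2,  H_2 = 0.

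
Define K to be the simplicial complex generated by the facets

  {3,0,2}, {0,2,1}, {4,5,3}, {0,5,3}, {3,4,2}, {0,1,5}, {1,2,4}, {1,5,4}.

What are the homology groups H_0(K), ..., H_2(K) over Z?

H_0 = Z,  H_1 = 0,  H_2 = Z.

Fix the vertex order 0 < 1 < 2 < 3 < 4 < 5 and write every simplex with vertices in increasing order. Then dim K = 2 and the simplices of K are:

  0-simplices (6): [0], [1], [2], [3], [4], [5]
  1-simplices (12): [0,1], [0,2], [0,3], [0,5], [1,2], [1,4], [1,5], [2,3], [2,4], [3,4], [3,5], [4,5]
  2-simplices (8): [0,1,2], [0,1,5], [0,2,3], [0,3,5], [1,2,4], [1,4,5], [2,3,4], [3,4,5]

giving chain groups C_0 ≅ Z^6, C_1 ≅ Z^12, C_2 ≅ Z^8.

∂_1: C_1 → C_0 is given by ∂[p,q] = [q] − [p].
This gives a 6×12 integer matrix of rank 5; reducing to Smith normal form yields diagonal entries (1,1,1,1,1).

The boundary map ∂_2: C_2 → C_1 acts by ∂[p,q,r] = [q,r] − [p,r] + [p,q]. For instance
  ∂[0,1,2] = [1,2] − [0,2] + [0,1],
  ∂[2,3,4] = [3,4] − [2,4] + [2,3].
The resulting 12×8 matrix has rank 7, and its Smith normal form has invariant factors (1,1,1,1,1,1,1).

Computing H_k = (kernel of ∂_k) / (image of ∂_{k+1}):

  H_0: rank C_0 − rank ∂_1 = 6 − 5 = 1, and the invariant factors of ∂_1 are all 1, so H_0 = Z.
  H_1: rank ker ∂_1 − rank ∂_2 = (12 − 5) − 7 = 0, and the invariant factors of ∂_2 are all 1, so H_1 = 0.
  H_2: rank ker ∂_2 − rank ∂_3 = (8 − 7) − 0 = 1, and there is no ∂_3, so H_2 = Z.

As a check, the Euler characteristic is 6 − 12 + 8 = 2, which agrees with 1 − 0 + 1 = 2.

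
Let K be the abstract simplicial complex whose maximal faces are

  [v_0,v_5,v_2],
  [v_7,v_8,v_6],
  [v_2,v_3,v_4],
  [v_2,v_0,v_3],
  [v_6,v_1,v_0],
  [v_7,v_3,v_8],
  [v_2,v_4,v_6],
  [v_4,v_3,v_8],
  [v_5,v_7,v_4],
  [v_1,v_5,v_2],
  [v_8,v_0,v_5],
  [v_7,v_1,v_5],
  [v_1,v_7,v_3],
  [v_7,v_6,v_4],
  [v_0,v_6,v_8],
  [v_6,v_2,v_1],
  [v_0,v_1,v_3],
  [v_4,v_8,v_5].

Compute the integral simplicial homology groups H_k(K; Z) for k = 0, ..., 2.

H_0 = Z,  H_1 = Z ⊕ Z/2,  H_2 = 0.

Order the vertices as v_0 < v_1 < v_2 < v_3 < v_4 < v_5 < v_6 < v_7 < v_8. Listing each simplex with vertices in this order, K has dimension 2 with simplices:

  0-simplices (9): [v_0], [v_1], [v_2], [v_3], [v_4], [v_5], [v_6], [v_7], [v_8]
  1-simplices (27): (27 of them)
  2-simplices (18): (18 of them)

giving chain groups C_0 ≅ Z^9, C_1 ≅ Z^27, C_2 ≅ Z^18.

∂_1: C_1 → C_0 maps an edge to its endpoints' difference, ∂[p,q] = q − p.
As a 9×27 matrix over Z this has rank 8, with invariant factors (1,1,1,1,1,1,1,1).

The boundary map ∂_2: C_2 → C_1 sends each 2-simplex [p,q,r] to [q,r] − [p,r] + [p,q]. For instance
  ∂[v_1,v_5,v_7] = [v_5,v_7] − [v_1,v_7] + [v_1,v_5],
  ∂[v_1,v_3,v_7] = [v_3,v_7] − [v_1,v_7] + [v_1,v_3].
This gives a 27×18 integer matrix of rank 18; reducing to Smith normal form yields diagonal entries (1,1,1,1,1,1,1,1,1,1,1,1,1,1,1,1,1,2).

Computing H_k = (kernel of ∂_k) / (image of ∂_{k+1}):

  H_0: rank C_0 − rank ∂_1 = 9 − 8 = 1, and the invariant factors of ∂_1 are all 1, so H_0 ≅ Z.
  H_1: rank ker ∂_1 − rank ∂_2 = (27 − 8) − 18 = 1, and ∂_2 has invariant factor 2 > 1, so H_1 ≅ Z ⊕ Z/2.
  H_2: rank ker ∂_2 − rank ∂_3 = (18 − 18) − 0 = 0, and there is no ∂_3, so H_2 ≅ 0.

As a check, the Euler characteristic is 9 − 27 + 18 = 0, which agrees with 1 − 1 + 0 = 0.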